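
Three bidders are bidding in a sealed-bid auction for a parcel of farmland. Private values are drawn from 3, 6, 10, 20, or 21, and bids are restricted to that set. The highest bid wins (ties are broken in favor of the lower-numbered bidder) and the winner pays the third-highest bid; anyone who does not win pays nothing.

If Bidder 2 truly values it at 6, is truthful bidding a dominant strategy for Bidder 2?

No

Consider the case where Bidder 1 bids 3 and Bidder 3 bids 10.
Truthful bid 6: loses, pays 0, utility 0.
Bid 10 instead: wins, pays 3, utility 6 - 3 = 3.
Since 3 > 0, bidding 10 is strictly better here, so truthful bidding is not dominant.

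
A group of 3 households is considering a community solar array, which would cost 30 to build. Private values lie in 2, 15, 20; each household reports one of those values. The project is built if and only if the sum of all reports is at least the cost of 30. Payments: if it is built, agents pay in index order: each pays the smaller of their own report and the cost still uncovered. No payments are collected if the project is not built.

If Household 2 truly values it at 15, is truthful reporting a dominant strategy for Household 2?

No

Consider the case where Household 1 reports 15 and Household 3 reports 15.
Truthful report 15: project built, pays 15, utility 15 - 15 = 0.
Report 2 instead: project built, pays 2, utility 15 - 2 = 13.
Since 13 > 0, reporting 2 is strictly better here, so truthful reporting is not dominant.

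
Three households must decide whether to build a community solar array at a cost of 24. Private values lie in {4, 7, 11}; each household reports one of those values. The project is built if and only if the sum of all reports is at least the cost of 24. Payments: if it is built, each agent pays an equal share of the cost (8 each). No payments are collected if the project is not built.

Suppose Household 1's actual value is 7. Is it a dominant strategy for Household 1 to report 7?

Consider the case where Household 2 reports 7 and Household 3 reports 11.
Truthful report 7: project built, pays 8, utility 7 - 8 = -1.
Report 4 instead: project not built, utility 0.
Since 0 > -1, reporting 4 is strictly better here, so truthful reporting is not dominant.

No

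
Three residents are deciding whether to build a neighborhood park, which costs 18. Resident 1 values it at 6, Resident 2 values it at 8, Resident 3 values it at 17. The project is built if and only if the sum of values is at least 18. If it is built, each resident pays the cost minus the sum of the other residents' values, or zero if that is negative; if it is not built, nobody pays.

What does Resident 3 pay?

Total value 31 ≥ cost 18, so the project is built.
The other residents' values sum to 14.
Cost minus that sum is 18 - 14 = 4.

4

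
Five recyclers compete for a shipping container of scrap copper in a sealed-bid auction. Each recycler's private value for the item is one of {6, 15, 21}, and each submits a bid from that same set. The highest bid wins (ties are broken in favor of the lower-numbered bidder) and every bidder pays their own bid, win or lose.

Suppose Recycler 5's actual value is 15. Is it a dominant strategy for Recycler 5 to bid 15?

Consider the case where Recycler 1 bids 6, Recycler 2 bids 6, Recycler 3 bids 6 and Recycler 4 bids 15.
Truthful bid 15: loses but pays 15, utility -15.
Bid 6 instead: loses but pays 6, utility -6.
Since -6 > -15, bidding 6 is strictly better here, so truthful bidding is not dominant.

No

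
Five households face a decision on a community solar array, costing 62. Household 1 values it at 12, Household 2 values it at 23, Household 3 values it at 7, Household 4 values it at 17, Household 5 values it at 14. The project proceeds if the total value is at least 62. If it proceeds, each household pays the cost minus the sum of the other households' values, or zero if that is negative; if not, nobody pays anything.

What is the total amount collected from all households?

Total value 73 ≥ cost 62, so it is built.
Household 1: others sum to 61; max(0, 62 - 61) = 1.
Household 2: others sum to 50; max(0, 62 - 50) = 12.
Household 3: others sum to 66; max(0, 62 - 66) = 0.
Household 4: others sum to 56; max(0, 62 - 56) = 6.
Household 5: others sum to 59; max(0, 62 - 59) = 3.
Total collected = 1 + 12 + 0 + 6 + 3 = 22.

22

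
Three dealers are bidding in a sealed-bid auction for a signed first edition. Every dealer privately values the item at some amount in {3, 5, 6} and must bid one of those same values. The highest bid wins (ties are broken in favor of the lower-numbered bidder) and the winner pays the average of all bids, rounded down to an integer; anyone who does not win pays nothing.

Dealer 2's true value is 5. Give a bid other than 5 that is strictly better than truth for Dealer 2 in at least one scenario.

Suppose Dealer 1 bids 5 and Dealer 3 bids 3.
Bid 5: loses, pays 0, utility 0.
Bid 6: wins, pays 4, utility 5 - 4 = 1.
So bidding 6 beats truth here (1 > 0).

6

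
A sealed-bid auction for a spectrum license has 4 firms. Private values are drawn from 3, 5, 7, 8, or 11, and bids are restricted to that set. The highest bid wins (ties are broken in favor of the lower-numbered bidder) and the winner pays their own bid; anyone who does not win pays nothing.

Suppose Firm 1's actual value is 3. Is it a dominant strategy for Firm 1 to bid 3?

Check each profile of the others' bids and compare truth against every alternative bid.
Others bid (3, 3, 3): truth gives 0, best alternative gives -2.
Others bid (3, 3, 5): truth gives 0, best alternative gives -2.
Others bid (3, 5, 3): truth gives 0, best alternative gives -2.
Others bid (3, 5, 5): truth gives 0, best alternative gives -2.
Others bid (5, 3, 3): truth gives 0, best alternative gives -2.
Others bid (5, 3, 5): truth gives 0, best alternative gives -2.
(Remaining 119 profiles checked similarly; truth is weakly best in each.)
In every case the truthful bid is at least as good as any alternative, so it is a dominant strategy.

Yes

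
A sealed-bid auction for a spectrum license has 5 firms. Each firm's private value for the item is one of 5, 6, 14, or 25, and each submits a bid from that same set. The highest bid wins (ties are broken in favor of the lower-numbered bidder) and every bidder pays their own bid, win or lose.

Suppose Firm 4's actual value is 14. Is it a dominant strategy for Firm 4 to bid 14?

No

Consider the case where Firm 1 bids 5, Firm 2 bids 5, Firm 3 bids 5 and Firm 5 bids 5.
Truthful bid 14: wins, pays 14, utility 14 - 14 = 0.
Bid 6 instead: wins, pays 6, utility 14 - 6 = 8.
Since 8 > 0, bidding 6 is strictly better here, so truthful bidding is not dominant.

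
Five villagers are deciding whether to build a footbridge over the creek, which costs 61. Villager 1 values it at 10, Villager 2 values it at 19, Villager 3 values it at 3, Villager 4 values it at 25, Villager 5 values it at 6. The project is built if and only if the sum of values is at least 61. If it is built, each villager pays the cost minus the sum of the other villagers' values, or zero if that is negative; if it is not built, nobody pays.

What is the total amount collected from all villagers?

Total value 63 ≥ cost 61, so it is built.
Villager 1: others sum to 53; max(0, 61 - 53) = 8.
Villager 2: others sum to 44; max(0, 61 - 44) = 17.
Villager 3: others sum to 60; max(0, 61 - 60) = 1.
Villager 4: others sum to 38; max(0, 61 - 38) = 23.
Villager 5: others sum to 57; max(0, 61 - 57) = 4.
Total collected = 8 + 17 + 1 + 23 + 4 = 53.

53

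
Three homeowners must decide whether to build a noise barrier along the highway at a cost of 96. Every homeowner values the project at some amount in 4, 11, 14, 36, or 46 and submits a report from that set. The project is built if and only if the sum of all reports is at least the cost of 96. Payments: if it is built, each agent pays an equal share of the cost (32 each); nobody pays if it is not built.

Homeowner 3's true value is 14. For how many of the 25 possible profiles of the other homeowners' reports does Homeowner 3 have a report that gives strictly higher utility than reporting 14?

2

Others report (36, 46): truth gives -18; report 4 gives 0 > -18. Violating.
Others report (46, 36): truth gives -18; report 4 gives 0 > -18. Violating.
Others report (4, 4): truth gives 0; no alternative beats it.
Others report (4, 11): truth gives 0; no alternative beats it.
(Checking all 25 profiles: 2 have a profitable deviation, 23 do not.)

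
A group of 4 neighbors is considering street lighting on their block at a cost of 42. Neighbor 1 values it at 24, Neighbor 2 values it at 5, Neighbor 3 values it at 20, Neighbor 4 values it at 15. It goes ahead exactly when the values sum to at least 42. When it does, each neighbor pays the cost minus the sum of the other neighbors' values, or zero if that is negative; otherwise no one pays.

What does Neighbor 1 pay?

2

Total value 64 ≥ cost 42, so the project is built.
The other neighbors' values sum to 40.
Cost minus that sum is 42 - 40 = 2.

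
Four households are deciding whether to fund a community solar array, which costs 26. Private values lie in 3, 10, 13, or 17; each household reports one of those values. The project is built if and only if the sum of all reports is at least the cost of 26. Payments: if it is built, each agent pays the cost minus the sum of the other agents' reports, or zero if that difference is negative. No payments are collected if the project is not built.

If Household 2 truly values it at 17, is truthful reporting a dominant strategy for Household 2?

Check each profile of the others' reports and compare truth against every alternative report.
Others report (3, 10, 13): truth gives 17, best alternative gives 17.
Others report (3, 10, 17): truth gives 17, best alternative gives 17.
Others report (3, 13, 10): truth gives 17, best alternative gives 17.
Others report (3, 13, 13): truth gives 17, best alternative gives 17.
Others report (3, 13, 17): truth gives 17, best alternative gives 17.
Others report (3, 17, 10): truth gives 17, best alternative gives 17.
(Remaining 58 profiles checked similarly; truth is weakly best in each.)
In every case the truthful report is at least as good as any alternative, so it is a dominant strategy.

Yes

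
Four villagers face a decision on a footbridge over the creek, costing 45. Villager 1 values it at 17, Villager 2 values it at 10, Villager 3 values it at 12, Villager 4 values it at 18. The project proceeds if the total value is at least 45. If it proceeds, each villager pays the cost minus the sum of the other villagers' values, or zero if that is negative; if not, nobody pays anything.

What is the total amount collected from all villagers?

11

Total value 57 ≥ cost 45, so it is built.
Villager 1: others sum to 40; max(0, 45 - 40) = 5.
Villager 2: others sum to 47; max(0, 45 - 47) = 0.
Villager 3: others sum to 45; max(0, 45 - 45) = 0.
Villager 4: others sum to 39; max(0, 45 - 39) = 6.
Total collected = 5 + 0 + 0 + 6 = 11.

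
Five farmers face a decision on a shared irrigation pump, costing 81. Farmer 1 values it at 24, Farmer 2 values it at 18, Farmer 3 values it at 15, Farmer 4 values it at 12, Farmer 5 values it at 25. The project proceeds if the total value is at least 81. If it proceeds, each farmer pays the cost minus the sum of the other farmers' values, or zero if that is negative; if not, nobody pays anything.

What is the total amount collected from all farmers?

30

Total value 94 ≥ cost 81, so it is built.
Farmer 1: others sum to 70; max(0, 81 - 70) = 11.
Farmer 2: others sum to 76; max(0, 81 - 76) = 5.
Farmer 3: others sum to 79; max(0, 81 - 79) = 2.
Farmer 4: others sum to 82; max(0, 81 - 82) = 0.
Farmer 5: others sum to 69; max(0, 81 - 69) = 12.
Total collected = 11 + 5 + 2 + 0 + 12 = 30.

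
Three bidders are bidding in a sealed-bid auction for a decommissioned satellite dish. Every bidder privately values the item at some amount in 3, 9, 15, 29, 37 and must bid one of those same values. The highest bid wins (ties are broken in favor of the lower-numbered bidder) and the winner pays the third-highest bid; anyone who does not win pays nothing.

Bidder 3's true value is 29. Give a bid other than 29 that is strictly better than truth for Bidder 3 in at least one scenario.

Suppose Bidder 1 bids 3 and Bidder 2 bids 29.
Bid 29: loses, pays 0, utility 0.
Bid 37: wins, pays 3, utility 29 - 3 = 26.
So bidding 37 beats truth here (26 > 0).

37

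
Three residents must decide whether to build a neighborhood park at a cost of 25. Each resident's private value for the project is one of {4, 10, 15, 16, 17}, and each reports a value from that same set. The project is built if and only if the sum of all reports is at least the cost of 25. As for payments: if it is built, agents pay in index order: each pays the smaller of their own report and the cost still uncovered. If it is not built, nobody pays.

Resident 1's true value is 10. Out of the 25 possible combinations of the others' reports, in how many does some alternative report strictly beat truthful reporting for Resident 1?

Others report (4, 17): truth gives 0; report 4 gives 6 > 0. Violating.
Others report (10, 15): truth gives 0; report 4 gives 6 > 0. Violating.
Others report (10, 16): truth gives 0; report 4 gives 6 > 0. Violating.
Others report (10, 17): truth gives 0; report 4 gives 6 > 0. Violating.
Others report (4, 4): truth gives 0; no alternative beats it.
Others report (4, 10): truth gives 0; no alternative beats it.
(Checking all 25 profiles: 17 have a profitable deviation, 8 do not.)

17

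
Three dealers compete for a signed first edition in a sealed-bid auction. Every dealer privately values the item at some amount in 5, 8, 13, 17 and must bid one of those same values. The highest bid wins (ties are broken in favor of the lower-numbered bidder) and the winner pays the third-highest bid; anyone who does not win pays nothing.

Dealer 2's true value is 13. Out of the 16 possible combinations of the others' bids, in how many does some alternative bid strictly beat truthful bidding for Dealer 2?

Others bid (5, 17): truth gives 0; bid 17 gives 8 > 0. Violating.
Others bid (8, 17): truth gives 0; bid 17 gives 5 > 0. Violating.
Others bid (13, 5): truth gives 0; bid 17 gives 8 > 0. Violating.
Others bid (13, 8): truth gives 0; bid 17 gives 5 > 0. Violating.
Others bid (5, 5): truth gives 8; no alternative beats it.
Others bid (5, 8): truth gives 8; no alternative beats it.
(Checking all 16 profiles: 4 have a profitable deviation, 12 do not.)

4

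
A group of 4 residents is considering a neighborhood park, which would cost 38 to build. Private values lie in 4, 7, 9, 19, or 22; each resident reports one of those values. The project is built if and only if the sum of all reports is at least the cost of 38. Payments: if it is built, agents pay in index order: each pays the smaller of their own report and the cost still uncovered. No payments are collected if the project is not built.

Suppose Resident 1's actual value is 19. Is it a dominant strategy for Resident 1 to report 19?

Consider the case where Resident 2 reports 4, Resident 3 reports 4 and Resident 4 reports 22.
Truthful report 19: project built, pays 19, utility 19 - 19 = 0.
Report 9 instead: project built, pays 9, utility 19 - 9 = 10.
Since 10 > 0, reporting 9 is strictly better here, so truthful reporting is not dominant.

No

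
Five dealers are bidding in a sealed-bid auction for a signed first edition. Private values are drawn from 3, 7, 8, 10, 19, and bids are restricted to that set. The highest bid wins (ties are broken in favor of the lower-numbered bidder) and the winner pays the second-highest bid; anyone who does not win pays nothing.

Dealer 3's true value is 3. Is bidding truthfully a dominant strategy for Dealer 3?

Yes

Check each profile of the others' bids and compare truth against every alternative bid.
Others bid (3, 3, 3, 7): truth gives 0, best alternative gives -4.
Others bid (3, 3, 7, 3): truth gives 0, best alternative gives -4.
Others bid (3, 3, 7, 7): truth gives 0, best alternative gives -4.
Others bid (3, 3, 3, 3): truth gives 0, best alternative gives 0.
Others bid (3, 3, 3, 8): truth gives 0, best alternative gives 0.
Others bid (3, 3, 3, 10): truth gives 0, best alternative gives 0.
(Remaining 619 profiles checked similarly; truth is weakly best in each.)
In every case the truthful bid is at least as good as any alternative, so it is a dominant strategy.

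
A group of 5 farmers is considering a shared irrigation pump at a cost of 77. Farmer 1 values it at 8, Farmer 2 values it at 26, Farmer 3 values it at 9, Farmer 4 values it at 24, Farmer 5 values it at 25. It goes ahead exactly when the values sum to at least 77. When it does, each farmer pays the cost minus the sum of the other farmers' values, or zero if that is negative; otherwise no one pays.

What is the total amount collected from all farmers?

30

Total value 92 ≥ cost 77, so it is built.
Farmer 1: others sum to 84; max(0, 77 - 84) = 0.
Farmer 2: others sum to 66; max(0, 77 - 66) = 11.
Farmer 3: others sum to 83; max(0, 77 - 83) = 0.
Farmer 4: others sum to 68; max(0, 77 - 68) = 9.
Farmer 5: others sum to 67; max(0, 77 - 67) = 10.
Total collected = 0 + 11 + 0 + 9 + 10 = 30.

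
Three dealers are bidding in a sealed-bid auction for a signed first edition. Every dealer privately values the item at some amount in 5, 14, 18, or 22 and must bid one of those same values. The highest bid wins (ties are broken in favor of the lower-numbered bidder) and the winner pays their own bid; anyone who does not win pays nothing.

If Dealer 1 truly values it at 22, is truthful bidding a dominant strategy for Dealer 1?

No

Consider the case where Dealer 2 bids 5 and Dealer 3 bids 5.
Truthful bid 22: wins, pays 22, utility 22 - 22 = 0.
Bid 5 instead: wins, pays 5, utility 22 - 5 = 17.
Since 17 > 0, bidding 5 is strictly better here, so truthful bidding is not dominant.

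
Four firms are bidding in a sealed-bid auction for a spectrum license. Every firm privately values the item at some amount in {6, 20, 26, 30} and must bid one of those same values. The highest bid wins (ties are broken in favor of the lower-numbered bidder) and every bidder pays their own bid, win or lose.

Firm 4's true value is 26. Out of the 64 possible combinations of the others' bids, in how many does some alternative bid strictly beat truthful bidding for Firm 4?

57

Others bid (6, 6, 6): truth gives 0; bid 20 gives 6 > 0. Violating.
Others bid (6, 6, 26): truth gives -26; bid 30 gives -4 > -26. Violating.
Others bid (6, 6, 30): truth gives -26; bid 6 gives -6 > -26. Violating.
Others bid (6, 20, 26): truth gives -26; bid 30 gives -4 > -26. Violating.
Others bid (6, 6, 20): truth gives 0; no alternative beats it.
Others bid (6, 20, 6): truth gives 0; no alternative beats it.
(Checking all 64 profiles: 57 have a profitable deviation, 7 do not.)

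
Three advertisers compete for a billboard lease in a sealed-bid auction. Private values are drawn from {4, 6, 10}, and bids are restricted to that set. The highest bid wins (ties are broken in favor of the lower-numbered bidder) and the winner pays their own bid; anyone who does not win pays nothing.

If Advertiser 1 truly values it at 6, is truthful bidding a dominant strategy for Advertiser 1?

Consider the case where Advertiser 2 bids 4 and Advertiser 3 bids 4.
Truthful bid 6: wins, pays 6, utility 6 - 6 = 0.
Bid 4 instead: wins, pays 4, utility 6 - 4 = 2.
Since 2 > 0, bidding 4 is strictly better here, so truthful bidding is not dominant.

No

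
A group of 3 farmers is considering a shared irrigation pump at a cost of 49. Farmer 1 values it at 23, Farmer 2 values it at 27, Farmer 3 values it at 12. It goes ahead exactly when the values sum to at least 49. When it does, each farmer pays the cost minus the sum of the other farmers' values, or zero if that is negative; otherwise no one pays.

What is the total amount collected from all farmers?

24

Total value 62 ≥ cost 49, so it is built.
Farmer 1: others sum to 39; max(0, 49 - 39) = 10.
Farmer 2: others sum to 35; max(0, 49 - 35) = 14.
Farmer 3: others sum to 50; max(0, 49 - 50) = 0.
Total collected = 10 + 14 + 0 = 24.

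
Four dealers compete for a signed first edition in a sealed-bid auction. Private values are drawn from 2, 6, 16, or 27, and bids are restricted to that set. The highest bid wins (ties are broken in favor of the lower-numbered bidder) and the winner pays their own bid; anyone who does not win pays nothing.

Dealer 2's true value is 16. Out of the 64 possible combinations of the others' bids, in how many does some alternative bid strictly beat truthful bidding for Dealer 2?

4

Others bid (2, 2, 2): truth gives 0; bid 6 gives 10 > 0. Violating.
Others bid (2, 2, 6): truth gives 0; bid 6 gives 10 > 0. Violating.
Others bid (2, 6, 2): truth gives 0; bid 6 gives 10 > 0. Violating.
Others bid (2, 6, 6): truth gives 0; bid 6 gives 10 > 0. Violating.
Others bid (2, 2, 16): truth gives 0; no alternative beats it.
Others bid (2, 2, 27): truth gives 0; no alternative beats it.
(Checking all 64 profiles: 4 have a profitable deviation, 60 do not.)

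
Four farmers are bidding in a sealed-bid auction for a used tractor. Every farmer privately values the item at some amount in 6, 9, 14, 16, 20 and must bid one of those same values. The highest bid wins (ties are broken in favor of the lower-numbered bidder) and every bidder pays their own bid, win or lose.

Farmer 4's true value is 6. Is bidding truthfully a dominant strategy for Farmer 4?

Consider the case where Farmer 1 bids 6, Farmer 2 bids 6 and Farmer 3 bids 6.
Truthful bid 6: loses but pays 6, utility -6.
Bid 9 instead: wins, pays 9, utility 6 - 9 = -3.
Since -3 > -6, bidding 9 is strictly better here, so truthful bidding is not dominant.

No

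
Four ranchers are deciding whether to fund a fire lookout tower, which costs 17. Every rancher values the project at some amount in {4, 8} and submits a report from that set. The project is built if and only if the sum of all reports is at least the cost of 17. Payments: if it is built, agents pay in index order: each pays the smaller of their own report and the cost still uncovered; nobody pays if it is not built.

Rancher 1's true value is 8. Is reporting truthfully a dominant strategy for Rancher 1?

Consider the case where Rancher 2 reports 4, Rancher 3 reports 4 and Rancher 4 reports 8.
Truthful report 8: project built, pays 8, utility 8 - 8 = 0.
Report 4 instead: project built, pays 4, utility 8 - 4 = 4.
Since 4 > 0, reporting 4 is strictly better here, so truthful reporting is not dominant.

No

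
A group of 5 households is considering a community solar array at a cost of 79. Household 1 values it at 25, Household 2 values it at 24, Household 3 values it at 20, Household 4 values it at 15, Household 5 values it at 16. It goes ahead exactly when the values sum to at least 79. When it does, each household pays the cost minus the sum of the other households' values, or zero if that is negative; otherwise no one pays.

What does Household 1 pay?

4

Total value 100 ≥ cost 79, so the project is built.
The other households' values sum to 75.
Cost minus that sum is 79 - 75 = 4.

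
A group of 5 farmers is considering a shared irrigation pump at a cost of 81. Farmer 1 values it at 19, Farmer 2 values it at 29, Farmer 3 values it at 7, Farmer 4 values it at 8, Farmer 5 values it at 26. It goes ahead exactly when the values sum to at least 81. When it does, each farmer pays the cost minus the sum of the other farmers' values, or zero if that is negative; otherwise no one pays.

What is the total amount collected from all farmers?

Total value 89 ≥ cost 81, so it is built.
Farmer 1: others sum to 70; max(0, 81 - 70) = 11.
Farmer 2: others sum to 60; max(0, 81 - 60) = 21.
Farmer 3: others sum to 82; max(0, 81 - 82) = 0.
Farmer 4: others sum to 81; max(0, 81 - 81) = 0.
Farmer 5: others sum to 63; max(0, 81 - 63) = 18.
Total collected = 11 + 21 + 0 + 0 + 18 = 50.

50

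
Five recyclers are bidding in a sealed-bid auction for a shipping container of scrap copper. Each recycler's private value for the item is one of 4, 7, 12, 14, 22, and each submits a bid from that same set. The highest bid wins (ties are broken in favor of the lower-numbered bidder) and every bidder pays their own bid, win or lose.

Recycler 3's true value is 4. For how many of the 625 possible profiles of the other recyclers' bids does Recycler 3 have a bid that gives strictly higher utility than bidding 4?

4

Others bid (4, 4, 4, 4): truth gives -4; bid 7 gives -3 > -4. Violating.
Others bid (4, 4, 4, 7): truth gives -4; bid 7 gives -3 > -4. Violating.
Others bid (4, 4, 7, 4): truth gives -4; bid 7 gives -3 > -4. Violating.
Others bid (4, 4, 7, 7): truth gives -4; bid 7 gives -3 > -4. Violating.
Others bid (4, 4, 4, 12): truth gives -4; no alternative beats it.
Others bid (4, 4, 4, 14): truth gives -4; no alternative beats it.
(Checking all 625 profiles: 4 have a profitable deviation, 621 do not.)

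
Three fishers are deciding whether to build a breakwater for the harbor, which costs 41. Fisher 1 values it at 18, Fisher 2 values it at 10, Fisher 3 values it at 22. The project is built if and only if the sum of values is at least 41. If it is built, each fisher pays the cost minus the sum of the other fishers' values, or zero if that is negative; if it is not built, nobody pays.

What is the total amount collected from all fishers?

23

Total value 50 ≥ cost 41, so it is built.
Fisher 1: others sum to 32; max(0, 41 - 32) = 9.
Fisher 2: others sum to 40; max(0, 41 - 40) = 1.
Fisher 3: others sum to 28; max(0, 41 - 28) = 13.
Total collected = 9 + 1 + 13 = 23.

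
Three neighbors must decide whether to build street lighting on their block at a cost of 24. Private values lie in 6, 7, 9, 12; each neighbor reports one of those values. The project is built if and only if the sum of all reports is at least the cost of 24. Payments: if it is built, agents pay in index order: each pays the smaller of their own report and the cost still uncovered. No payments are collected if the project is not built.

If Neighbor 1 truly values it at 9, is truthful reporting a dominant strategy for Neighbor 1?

Consider the case where Neighbor 2 reports 6 and Neighbor 3 reports 12.
Truthful report 9: project built, pays 9, utility 9 - 9 = 0.
Report 6 instead: project built, pays 6, utility 9 - 6 = 3.
Since 3 > 0, reporting 6 is strictly better here, so truthful reporting is not dominant.

No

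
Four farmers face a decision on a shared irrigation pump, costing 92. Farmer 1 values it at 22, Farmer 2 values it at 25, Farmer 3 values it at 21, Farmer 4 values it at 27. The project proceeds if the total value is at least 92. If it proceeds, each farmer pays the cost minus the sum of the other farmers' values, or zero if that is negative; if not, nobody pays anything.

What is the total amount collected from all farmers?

Total value 95 ≥ cost 92, so it is built.
Farmer 1: others sum to 73; max(0, 92 - 73) = 19.
Farmer 2: others sum to 70; max(0, 92 - 70) = 22.
Farmer 3: others sum to 74; max(0, 92 - 74) = 18.
Farmer 4: others sum to 68; max(0, 92 - 68) = 24.
Total collected = 19 + 22 + 18 + 24 = 83.

83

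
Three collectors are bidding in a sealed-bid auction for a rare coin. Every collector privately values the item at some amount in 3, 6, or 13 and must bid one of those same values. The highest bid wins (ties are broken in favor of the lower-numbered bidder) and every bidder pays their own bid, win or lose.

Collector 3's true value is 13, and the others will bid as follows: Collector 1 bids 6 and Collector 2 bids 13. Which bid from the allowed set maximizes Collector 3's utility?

3

Bid 3: loses but pays 3, utility -3.
Bid 6: loses but pays 6, utility -6.
Bid 13: loses but pays 13, utility -13.
The best choice is 3 with utility -3.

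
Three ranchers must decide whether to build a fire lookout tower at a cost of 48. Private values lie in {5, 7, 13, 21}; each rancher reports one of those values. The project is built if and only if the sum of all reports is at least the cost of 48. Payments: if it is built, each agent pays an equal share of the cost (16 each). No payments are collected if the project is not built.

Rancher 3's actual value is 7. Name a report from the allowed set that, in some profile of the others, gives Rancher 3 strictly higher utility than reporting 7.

Suppose Rancher 1 reports 21 and Rancher 2 reports 21.
Report 7: project built, pays 16, utility 7 - 16 = -9.
Report 5: project not built, utility 0.
So reporting 5 beats truth here (0 > -9).

5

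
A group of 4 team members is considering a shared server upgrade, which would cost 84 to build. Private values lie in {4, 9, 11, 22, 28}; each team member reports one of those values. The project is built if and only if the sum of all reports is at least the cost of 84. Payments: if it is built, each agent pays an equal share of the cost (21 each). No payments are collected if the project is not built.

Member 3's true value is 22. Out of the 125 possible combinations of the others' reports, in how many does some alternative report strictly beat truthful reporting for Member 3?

Others report (4, 28, 28): truth gives 0; report 28 gives 1 > 0. Violating.
Others report (9, 22, 28): truth gives 0; report 28 gives 1 > 0. Violating.
Others report (9, 28, 22): truth gives 0; report 28 gives 1 > 0. Violating.
Others report (11, 22, 28): truth gives 0; report 28 gives 1 > 0. Violating.
Others report (4, 4, 4): truth gives 0; no alternative beats it.
Others report (4, 4, 9): truth gives 0; no alternative beats it.
(Checking all 125 profiles: 15 have a profitable deviation, 110 do not.)

15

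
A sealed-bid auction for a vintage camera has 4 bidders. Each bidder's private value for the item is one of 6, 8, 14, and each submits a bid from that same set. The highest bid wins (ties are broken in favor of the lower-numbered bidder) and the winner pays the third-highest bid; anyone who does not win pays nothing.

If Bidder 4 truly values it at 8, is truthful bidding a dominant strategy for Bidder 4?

No

Consider the case where Bidder 1 bids 6, Bidder 2 bids 6 and Bidder 3 bids 8.
Truthful bid 8: loses, pays 0, utility 0.
Bid 14 instead: wins, pays 6, utility 8 - 6 = 2.
Since 2 > 0, bidding 14 is strictly better here, so truthful bidding is not dominant.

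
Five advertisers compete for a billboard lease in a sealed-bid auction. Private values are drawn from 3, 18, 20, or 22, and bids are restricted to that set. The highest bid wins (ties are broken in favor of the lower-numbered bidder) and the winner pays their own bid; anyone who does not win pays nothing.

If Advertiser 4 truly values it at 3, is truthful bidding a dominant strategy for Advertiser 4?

Yes

Check each profile of the others' bids and compare truth against every alternative bid.
Others bid (3, 3, 3, 3): truth gives 0, best alternative gives -15.
Others bid (3, 3, 3, 18): truth gives 0, best alternative gives -15.
Others bid (3, 3, 3, 20): truth gives 0, best alternative gives 0.
Others bid (3, 3, 3, 22): truth gives 0, best alternative gives 0.
Others bid (3, 3, 18, 3): truth gives 0, best alternative gives 0.
Others bid (3, 3, 18, 18): truth gives 0, best alternative gives 0.
(Remaining 250 profiles checked similarly; truth is weakly best in each.)
In every case the truthful bid is at least as good as any alternative, so it is a dominant strategy.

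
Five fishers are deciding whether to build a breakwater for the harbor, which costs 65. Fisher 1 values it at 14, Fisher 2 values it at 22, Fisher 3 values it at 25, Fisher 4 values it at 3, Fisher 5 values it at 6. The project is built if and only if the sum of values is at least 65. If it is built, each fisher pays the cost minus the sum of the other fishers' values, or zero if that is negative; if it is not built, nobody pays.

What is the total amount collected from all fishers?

Total value 70 ≥ cost 65, so it is built.
Fisher 1: others sum to 56; max(0, 65 - 56) = 9.
Fisher 2: others sum to 48; max(0, 65 - 48) = 17.
Fisher 3: others sum to 45; max(0, 65 - 45) = 20.
Fisher 4: others sum to 67; max(0, 65 - 67) = 0.
Fisher 5: others sum to 64; max(0, 65 - 64) = 1.
Total collected = 9 + 17 + 20 + 0 + 1 = 47.

47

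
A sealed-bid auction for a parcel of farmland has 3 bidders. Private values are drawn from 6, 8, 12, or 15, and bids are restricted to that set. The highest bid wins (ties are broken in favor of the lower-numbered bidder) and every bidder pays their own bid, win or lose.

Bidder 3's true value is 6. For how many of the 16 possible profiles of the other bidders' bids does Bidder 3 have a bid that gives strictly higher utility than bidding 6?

Others bid (6, 6): truth gives -6; bid 8 gives -2 > -6. Violating.
Others bid (6, 8): truth gives -6; no alternative beats it.
Others bid (6, 12): truth gives -6; no alternative beats it.
(Checking all 16 profiles: 1 has a profitable deviation, 15 do not.)

1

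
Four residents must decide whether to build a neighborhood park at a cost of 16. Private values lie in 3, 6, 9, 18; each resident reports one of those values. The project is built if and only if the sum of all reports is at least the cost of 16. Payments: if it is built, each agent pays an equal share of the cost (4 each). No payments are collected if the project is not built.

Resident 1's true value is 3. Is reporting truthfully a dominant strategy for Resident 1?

Check each profile of the others' reports and compare truth against every alternative report.
Others report (3, 3, 6): truth gives 0, best alternative gives -1.
Others report (3, 6, 3): truth gives 0, best alternative gives -1.
Others report (6, 3, 3): truth gives 0, best alternative gives -1.
Others report (3, 3, 9): truth gives -1, best alternative gives -1.
Others report (3, 3, 18): truth gives -1, best alternative gives -1.
Others report (3, 6, 6): truth gives -1, best alternative gives -1.
(Remaining 58 profiles checked similarly; truth is weakly best in each.)
In every case the truthful report is at least as good as any alternative, so it is a dominant strategy.

Yes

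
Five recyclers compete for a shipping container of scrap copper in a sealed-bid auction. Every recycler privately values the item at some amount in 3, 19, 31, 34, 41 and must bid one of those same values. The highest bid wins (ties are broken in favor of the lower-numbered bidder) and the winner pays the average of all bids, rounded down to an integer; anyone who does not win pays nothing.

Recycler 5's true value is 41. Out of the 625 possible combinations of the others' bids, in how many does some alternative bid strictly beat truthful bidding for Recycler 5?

81

Others bid (3, 3, 3, 3): truth gives 31; bid 19 gives 35 > 31. Violating.
Others bid (3, 3, 3, 19): truth gives 28; bid 31 gives 30 > 28. Violating.
Others bid (3, 3, 3, 31): truth gives 25; bid 34 gives 27 > 25. Violating.
Others bid (3, 3, 19, 3): truth gives 28; bid 31 gives 30 > 28. Violating.
Others bid (3, 3, 3, 34): truth gives 25; no alternative beats it.
Others bid (3, 3, 3, 41): truth gives 0; no alternative beats it.
(Checking all 625 profiles: 81 have a profitable deviation, 544 do not.)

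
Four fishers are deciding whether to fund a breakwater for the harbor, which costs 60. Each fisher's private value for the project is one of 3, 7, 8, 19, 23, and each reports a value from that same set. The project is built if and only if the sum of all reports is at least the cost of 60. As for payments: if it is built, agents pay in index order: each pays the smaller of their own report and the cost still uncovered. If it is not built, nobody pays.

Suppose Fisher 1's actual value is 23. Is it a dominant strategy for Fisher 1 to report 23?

Consider the case where Fisher 2 reports 3, Fisher 3 reports 19 and Fisher 4 reports 19.
Truthful report 23: project built, pays 23, utility 23 - 23 = 0.
Report 19 instead: project built, pays 19, utility 23 - 19 = 4.
Since 4 > 0, reporting 19 is strictly better here, so truthful reporting is not dominant.

No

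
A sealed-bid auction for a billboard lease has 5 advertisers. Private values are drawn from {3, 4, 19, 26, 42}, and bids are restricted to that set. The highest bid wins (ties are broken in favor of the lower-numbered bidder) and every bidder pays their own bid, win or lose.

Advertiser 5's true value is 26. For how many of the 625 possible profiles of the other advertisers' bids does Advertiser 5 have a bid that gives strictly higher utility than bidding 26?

560

Others bid (3, 3, 3, 3): truth gives 0; bid 4 gives 22 > 0. Violating.
Others bid (3, 3, 3, 4): truth gives 0; bid 19 gives 7 > 0. Violating.
Others bid (3, 3, 3, 26): truth gives -26; bid 3 gives -3 > -26. Violating.
Others bid (3, 3, 3, 42): truth gives -26; bid 3 gives -3 > -26. Violating.
Others bid (3, 3, 3, 19): truth gives 0; no alternative beats it.
Others bid (3, 3, 4, 19): truth gives 0; no alternative beats it.
(Checking all 625 profiles: 560 have a profitable deviation, 65 do not.)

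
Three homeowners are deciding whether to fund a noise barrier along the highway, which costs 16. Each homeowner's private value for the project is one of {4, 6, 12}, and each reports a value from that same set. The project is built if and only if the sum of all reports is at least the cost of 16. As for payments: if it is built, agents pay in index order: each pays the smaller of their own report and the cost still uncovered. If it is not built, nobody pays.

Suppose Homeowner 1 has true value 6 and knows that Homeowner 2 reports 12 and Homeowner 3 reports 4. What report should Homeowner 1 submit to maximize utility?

4

Report 4: project built, pays 4, utility 6 - 4 = 2.
Report 6: project built, pays 6, utility 6 - 6 = 0.
Report 12: project built, pays 12, utility 6 - 12 = -6.
The best choice is 4 with utility 2.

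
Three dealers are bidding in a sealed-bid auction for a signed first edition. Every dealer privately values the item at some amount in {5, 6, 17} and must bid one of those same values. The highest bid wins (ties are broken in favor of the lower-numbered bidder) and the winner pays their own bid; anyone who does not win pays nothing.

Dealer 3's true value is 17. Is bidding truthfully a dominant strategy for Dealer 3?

No

Consider the case where Dealer 1 bids 5 and Dealer 2 bids 5.
Truthful bid 17: wins, pays 17, utility 17 - 17 = 0.
Bid 6 instead: wins, pays 6, utility 17 - 6 = 11.
Since 11 > 0, bidding 6 is strictly better here, so truthful bidding is not dominant.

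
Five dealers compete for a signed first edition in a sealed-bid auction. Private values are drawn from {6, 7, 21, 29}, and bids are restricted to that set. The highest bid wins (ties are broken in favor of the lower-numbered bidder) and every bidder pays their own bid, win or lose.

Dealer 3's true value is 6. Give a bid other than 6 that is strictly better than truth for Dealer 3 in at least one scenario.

Suppose Dealer 1 bids 6, Dealer 2 bids 6, Dealer 4 bids 6 and Dealer 5 bids 6.
Bid 6: loses but pays 6, utility -6.
Bid 7: wins, pays 7, utility 6 - 7 = -1.
So bidding 7 beats truth here (-1 > -6).

7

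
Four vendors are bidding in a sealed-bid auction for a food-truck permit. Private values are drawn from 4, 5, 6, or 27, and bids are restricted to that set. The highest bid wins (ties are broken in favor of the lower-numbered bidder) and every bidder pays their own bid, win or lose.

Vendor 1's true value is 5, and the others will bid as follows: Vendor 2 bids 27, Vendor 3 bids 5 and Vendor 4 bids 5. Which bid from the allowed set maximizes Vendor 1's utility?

Bid 4: loses but pays 4, utility -4.
Bid 5: loses but pays 5, utility -5.
Bid 6: loses but pays 6, utility -6.
Bid 27: wins, pays 27, utility 5 - 27 = -22.
The best choice is 4 with utility -4.

4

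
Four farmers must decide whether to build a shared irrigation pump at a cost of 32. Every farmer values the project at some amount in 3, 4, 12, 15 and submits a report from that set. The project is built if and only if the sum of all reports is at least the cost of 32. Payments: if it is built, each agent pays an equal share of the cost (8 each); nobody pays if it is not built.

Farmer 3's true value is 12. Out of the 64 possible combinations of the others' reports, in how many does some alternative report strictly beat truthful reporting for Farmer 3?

9

Others report (3, 3, 12): truth gives 0; report 15 gives 4 > 0. Violating.
Others report (3, 4, 12): truth gives 0; report 15 gives 4 > 0. Violating.
Others report (3, 12, 3): truth gives 0; report 15 gives 4 > 0. Violating.
Others report (3, 12, 4): truth gives 0; report 15 gives 4 > 0. Violating.
Others report (3, 3, 3): truth gives 0; no alternative beats it.
Others report (3, 3, 4): truth gives 0; no alternative beats it.
(Checking all 64 profiles: 9 have a profitable deviation, 55 do not.)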